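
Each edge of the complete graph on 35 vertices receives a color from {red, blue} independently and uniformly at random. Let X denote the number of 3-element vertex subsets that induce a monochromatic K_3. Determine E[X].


Let X = Σ_S X_S over the C(35, 3) = 6545 subsets S of size 3, where X_S = 1 if the K_3 on S is monochromatic.
For a fixed S, the K_3 on S has C(3, 2) = 3 edges. P[all 3 edges red] = (1/2)^3, and likewise for blue, so P[monochromatic] = 2·(1/2)^3 = 2^{1 − 3} = 1/4.
Summing: E[X] = C(35, 3) · 2^{1 − 3} = 6545 · 1/4 = 6545/4.
Numerically: E[X] ≈ 1636.25000.

E[X] = C(35,3)·2^(1−C(3,2)) = 6545/4 ≈ 1636.25000.


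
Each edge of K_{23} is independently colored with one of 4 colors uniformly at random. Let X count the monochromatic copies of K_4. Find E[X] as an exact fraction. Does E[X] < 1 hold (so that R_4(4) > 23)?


E[X] = C(23, 4) · 4^{1 − 6} = 8855 · 4^{−5} = 8855/1024.
As a reduced fraction: E[X] = 8855/1024 ≈ 8.6474609.
Is E[X] < 1? NO.
Since E[X] ≥ 1, the first-moment bound is inconclusive at n = 23; it does NOT by itself certify R_4(4) > 23.

E[X] = 8855/1024 ≈ 8.6474609; E[X] ≥ 1; first-moment method inconclusive here.


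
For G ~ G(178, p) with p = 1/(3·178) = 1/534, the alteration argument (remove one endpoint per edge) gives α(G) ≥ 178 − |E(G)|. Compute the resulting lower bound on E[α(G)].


E[|E(G)|] = C(178, 2)·p = 15753 · (1/534) = 59/2.
E[α(G)] ≥ n − E[|E(G)|] = 178 − 59/2 = 297/2.
Numerically: ≈ 148.5000.
(This is only a lower bound; the true E[α(G)] may be larger.)

E[α(G)] ≥ 297/2 ≈ 148.5000.


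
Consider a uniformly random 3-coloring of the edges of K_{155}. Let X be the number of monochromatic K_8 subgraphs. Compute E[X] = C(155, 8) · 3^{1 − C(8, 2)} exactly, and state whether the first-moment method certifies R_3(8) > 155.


E[X] = C(155, 8) · 3^{1 − 28} = 6876747915675 · 3^{−27} = 6876747915675/7625597484987.
As a reduced fraction: E[X] = 2292249305225/2541865828329 ≈ 0.902.
Is E[X] < 1? YES.
Since E[X] < 1, there exists a 3-coloring of K_{155} with no monochromatic K_8; hence R_3(8) > 155.

E[X] = 2292249305225/2541865828329 ≈ 0.902; E[X] < 1, so R_3(8) > 155.


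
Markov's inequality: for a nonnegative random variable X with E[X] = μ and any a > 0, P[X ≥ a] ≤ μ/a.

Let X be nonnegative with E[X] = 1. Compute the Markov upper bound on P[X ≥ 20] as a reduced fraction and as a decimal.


μ = E[X] = 1, a = 20.
Markov: P[X ≥ 20] ≤ μ/a = (1)/20 = 1/20.
Numerically: ≈ 0.0500.
(Since a = 20 > μ = 1.0000, the bound 1/20 is < 1 and informative.)

P[X ≥ 20] ≤ 1/20 ≈ 0.0500.


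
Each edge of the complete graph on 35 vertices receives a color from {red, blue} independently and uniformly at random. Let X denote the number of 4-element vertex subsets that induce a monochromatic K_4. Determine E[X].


Let X = Σ_S X_S over the C(35, 4) = 52360 subsets S of size 4, where X_S = 1 if the K_4 on S is monochromatic.
For a fixed S, the K_4 on S has C(4, 2) = 6 edges. P[all 6 edges red] = (1/2)^6, and likewise for blue, so P[monochromatic] = 2·(1/2)^6 = 2^{1 − 6} = 1/32.
By linearity of expectation: E[X] = C(35, 4) · 2^{1 − 6} = 52360 · 1/32 = 6545/4.
Numerically: E[X] ≈ 1636.250000.

E[X] = C(35,4)·2^(1−C(4,2)) = 6545/4 ≈ 1636.250000.


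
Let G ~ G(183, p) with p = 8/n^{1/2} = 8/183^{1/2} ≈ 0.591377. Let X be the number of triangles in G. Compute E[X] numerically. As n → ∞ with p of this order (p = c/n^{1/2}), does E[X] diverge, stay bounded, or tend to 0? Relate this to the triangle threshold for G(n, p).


Number of potential triangles: C(183, 3) = 1004731.
Each occurs with probability p³ ≈ (0.591377)³ ≈ 2.06820377e-01.
By linearity: E[X] = C(183, 3)·p³ ≈ 1004731 · 2.06820377e-01 ≈ 207798.844653.
Since α = 1/2 < 1, p = c/n^{1/2} ≫ 1/n is above the triangle threshold p ~ 1/n. Asymptotically E[X] ~ (c³/6)·n^{3(1−α)} = (8³/6)·n^{1.5} → ∞; triangles are abundant w.h.p.

E[X] ≈ 207798.844653; in regime p = Θ(1/n^{1/2}) E[X] diverges (above the triangle threshold p ~ 1/n).


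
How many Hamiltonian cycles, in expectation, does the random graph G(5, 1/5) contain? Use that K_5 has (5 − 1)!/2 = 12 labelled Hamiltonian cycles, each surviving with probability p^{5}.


K_5 has (5 − 1)!/2 = 12 labelled Hamiltonian cycles.
For each such Hamiltonian cycle H, let X_H = 1 if all 5 edges of H are present in G. Then P[X_H = 1] = p^{5} = (1/5)^{5} = 1/3125.
By linearity: E[X] = Σ_H E[X_H] = 12 · p^{5} = 12 · 1/3125 = 12/3125.
Numerically: E[X] ≈ 0.00384.

E[X] = 12 · (1/5)^{5} = 12/3125 ≈ 0.00384.


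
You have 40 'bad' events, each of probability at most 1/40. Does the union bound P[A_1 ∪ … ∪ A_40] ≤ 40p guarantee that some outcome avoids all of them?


Union bound: P[∪_{i=1}^{40} A_i] ≤ Σ_i P[A_i] ≤ 40·p = 40·(1/40) = 1.
Numerically: 1 ≈ 1.000000.
Is 1 < 1? NO.
Since the bound 1 is ≥ 1, the union bound is uninformative here; it does NOT by itself certify existence.

40·p = 1 ≈ 1.000000; existence NOT certified by the union bound.


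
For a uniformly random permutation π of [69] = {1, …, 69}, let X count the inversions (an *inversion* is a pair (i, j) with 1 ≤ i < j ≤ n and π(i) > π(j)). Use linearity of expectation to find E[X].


Write X = Σ X_I over the C(69, 2) = 2346 pairs i < j, with X_I the indicator of one inversion.
There are 2346 indicators.
For each fixed pair i < j, the values π(i) and π(j) are two distinct elements of {1, …, 69} in uniformly random order; by symmetry P[π(i) > π(j)] = 1/2.
By linearity: E[X] = 2346 · (1/2) = C(69, 2) · (1/2) = 2346/2 = 1173 ≈ 1173.000000.

E[X] = 1173 = 1173.000000.


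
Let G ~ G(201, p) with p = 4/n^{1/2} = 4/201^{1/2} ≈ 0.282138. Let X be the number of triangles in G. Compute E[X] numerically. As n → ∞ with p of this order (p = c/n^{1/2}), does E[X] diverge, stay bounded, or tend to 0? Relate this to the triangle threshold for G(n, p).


Number of potential triangles: C(201, 3) = 1333300.
Each occurs with probability p³ ≈ (0.282138)³ ≈ 2.24587659e-02.
By linearity: E[X] = C(201, 3)·p³ ≈ 1333300 · 2.24587659e-02 ≈ 29944.272545.
Since α = 1/2 < 1, p = c/n^{1/2} ≫ 1/n is above the triangle threshold p ~ 1/n. Asymptotically E[X] ~ (c³/6)·n^{3(1−α)} = (4³/6)·n^{1.5} → ∞; triangles are abundant w.h.p.

E[X] ≈ 29944.272545; in regime p = Θ(1/n^{1/2}) E[X] diverges (above the triangle threshold p ~ 1/n).


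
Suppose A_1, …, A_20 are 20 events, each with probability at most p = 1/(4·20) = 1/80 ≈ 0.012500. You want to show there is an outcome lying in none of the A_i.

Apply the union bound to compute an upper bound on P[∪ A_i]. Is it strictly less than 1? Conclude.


Union bound: P[∪_{i=1}^{20} A_i] ≤ Σ_i P[A_i] ≤ 20·p = 20·(1/80) = 1/4.
Numerically: 1/4 ≈ 0.250000.
Is 1/4 < 1? YES.
Since P[∪ A_i] ≤ 1/4 < 1, the complement has P[∩ A_i^c] ≥ 1 − 1/4 = 3/4 > 0, so some outcome avoids every A_i.

20·p = 1/4 ≈ 0.250000; existence CERTIFIED by the union bound.


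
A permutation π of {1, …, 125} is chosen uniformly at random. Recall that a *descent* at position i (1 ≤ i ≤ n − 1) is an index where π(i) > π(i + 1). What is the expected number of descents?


Write X = Σ X_I over i = 1, …, 124, with X_I the indicator of one descent.
There are 124 indicators.
For each fixed i, the pair (π(i), π(i+1)) is a uniformly random ordered pair of distinct values from {1, …, 125}; by symmetry P[π(i) > π(i+1)] = 1/2.
By linearity: E[X] = 124 · (1/2) = (125 − 1) · (1/2) = 62 ≈ 62.000000.

E[X] = 62 = 62.000000.


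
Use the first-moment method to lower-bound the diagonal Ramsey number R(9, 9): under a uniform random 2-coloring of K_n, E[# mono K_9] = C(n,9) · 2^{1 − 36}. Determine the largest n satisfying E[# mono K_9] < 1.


We need C(n, 9) · 2^{1 − 36} < 1, i.e. C(n, 9) < 2^{36 − 1} = 34359738368.
Check values of n near the boundary:
  n = 60: C(60, 9) = 14783142660; 14783142660 < 34359738368? YES
  n = 61: C(61, 9) = 17341763505; 17341763505 < 34359738368? YES
  n = 62: C(62, 9) = 20286591270; 20286591270 < 34359738368? YES
  n = 63: C(63, 9) = 23667689815; 23667689815 < 34359738368? YES
  n = 64: C(64, 9) = 27540584512; 27540584512 < 34359738368? YES
  n = 65: C(65, 9) = 31966749880; 31966749880 < 34359738368? YES
  n = 66: C(66, 9) = 37014131440; 37014131440 < 34359738368? NO
The largest n with C(n, 9) < 34359738368 is n = 65 (where E[X] = 3995843735/4294967296 ≈ 0.930355). Hence R(9, 9) > 65, i.e. R(9, 9) ≥ 66.

Largest n = 65; hence R(9, 9) > 65.


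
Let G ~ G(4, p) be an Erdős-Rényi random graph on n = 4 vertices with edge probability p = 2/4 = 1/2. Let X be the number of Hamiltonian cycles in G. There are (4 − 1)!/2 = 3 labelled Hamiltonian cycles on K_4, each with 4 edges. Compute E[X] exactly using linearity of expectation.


K_4 has (4 − 1)!/2 = 3 labelled Hamiltonian cycles.
For each such Hamiltonian cycle H, let X_H = 1 if all 4 edges of H are present in G. Then P[X_H = 1] = p^{4} = (1/2)^{4} = 1/16.
By linearity: E[X] = Σ_H E[X_H] = 3 · p^{4} = 3 · 1/16 = 3/16.
Numerically: E[X] ≈ 0.1875.

E[X] = 3 · (1/2)^{4} = 3/16 ≈ 0.1875.


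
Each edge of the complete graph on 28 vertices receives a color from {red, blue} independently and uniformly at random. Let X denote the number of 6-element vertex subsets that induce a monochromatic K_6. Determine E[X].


Let X = Σ_S X_S over the C(28, 6) = 376740 subsets S of size 6, where X_S = 1 if the K_6 on S is monochromatic.
For a fixed S, the K_6 on S has C(6, 2) = 15 edges. P[all 15 edges red] = (1/2)^15, and likewise for blue, so P[monochromatic] = 2·(1/2)^15 = 2^{1 − 15} = 1/16384.
By linearity: E[X] = C(28, 6) · 2^{1 − 15} = 376740 · 1/16384 = 94185/4096.
Numerically: E[X] ≈ 22.994385.

E[X] = C(28,6)·2^(1−C(6,2)) = 94185/4096 ≈ 22.994385.


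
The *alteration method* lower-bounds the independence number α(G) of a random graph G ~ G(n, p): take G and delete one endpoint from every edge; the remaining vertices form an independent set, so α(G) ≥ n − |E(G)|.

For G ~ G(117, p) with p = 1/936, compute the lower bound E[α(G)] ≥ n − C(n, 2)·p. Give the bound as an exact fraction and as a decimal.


E[|E(G)|] = C(117, 2)·p = 6786 · (1/936) = 29/4.
E[α(G)] ≥ n − E[|E(G)|] = 117 − 29/4 = 439/4.
Numerically: ≈ 109.750.
(This is only a lower bound; the true E[α(G)] may be larger.)

E[α(G)] ≥ 439/4 ≈ 109.750.


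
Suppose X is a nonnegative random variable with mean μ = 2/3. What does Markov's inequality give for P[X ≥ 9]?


μ = E[X] = 2/3, a = 9.
Markov: P[X ≥ 9] ≤ μ/a = (2/3)/9 = 2/27.
Numerically: ≈ 0.07407.
(Since a = 9 > μ = 0.66667, the bound 2/27 is < 1 and informative.)

P[X ≥ 9] ≤ 2/27 ≈ 0.07407.


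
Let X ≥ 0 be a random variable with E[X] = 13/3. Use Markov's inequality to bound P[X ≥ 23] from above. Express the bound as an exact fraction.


μ = E[X] = 13/3, a = 23.
Markov: P[X ≥ 23] ≤ μ/a = (13/3)/23 = 13/69.
Numerically: ≈ 0.18841.
(Since a = 23 > μ = 4.33333, the bound 13/69 is < 1 and informative.)

P[X ≥ 23] ≤ 13/69 ≈ 0.18841.


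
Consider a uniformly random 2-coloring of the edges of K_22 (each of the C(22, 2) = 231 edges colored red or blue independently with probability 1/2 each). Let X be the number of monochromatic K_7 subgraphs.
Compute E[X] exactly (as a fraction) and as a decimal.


Let X = Σ_S X_S over the C(22, 7) = 170544 subsets S of size 7, where X_S = 1 if the K_7 on S is monochromatic.
For a fixed S, the K_7 on S has C(7, 2) = 21 edges. P[all 21 edges red] = (1/2)^21, and likewise for blue, so P[monochromatic] = 2·(1/2)^21 = 2^{1 − 21} = 1/1048576.
By linearity of expectation: E[X] = C(22, 7) · 2^{1 − 21} = 170544 · 1/1048576 = 10659/65536.
Numerically: E[X] ≈ 0.163.

E[X] = C(22,7)·2^(1−C(7,2)) = 10659/65536 ≈ 0.163.


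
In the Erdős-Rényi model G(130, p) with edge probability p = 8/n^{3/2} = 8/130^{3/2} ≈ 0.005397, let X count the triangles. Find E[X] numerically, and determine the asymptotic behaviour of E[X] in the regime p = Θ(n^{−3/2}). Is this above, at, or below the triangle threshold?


Number of potential triangles: C(130, 3) = 357760.
Each occurs with probability p³ ≈ (0.005397)³ ≈ 1.572262e-07.
By linearity: E[X] = C(130, 3)·p³ ≈ 357760 · 1.572262e-07 ≈ 0.0562.
Since α = 3/2 > 1, p = c/n^{3/2} = o(1/n) is below the triangle threshold p ~ 1/n. Asymptotically E[X] ~ (c³/6)·n^{3(1−α)} = (8³/6)·n^{-1.5} → 0, so by Markov's inequality G has no triangles w.h.p.

E[X] ≈ 0.0562; in regime p = Θ(1/n^{3/2}) E[X] tends to 0 (below the triangle threshold p ~ 1/n).


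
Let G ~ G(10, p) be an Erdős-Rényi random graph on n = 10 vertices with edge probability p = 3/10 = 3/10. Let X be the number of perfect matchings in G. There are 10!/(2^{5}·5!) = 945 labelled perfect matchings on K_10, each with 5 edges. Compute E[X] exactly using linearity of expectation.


K_10 has 10!/(2^{5}·5!) = 945 labelled perfect matchings.
For each such perfect matching H, let X_H = 1 if all 5 edges of H are present in G. Then P[X_H = 1] = p^{5} = (3/10)^{5} = 243/100000.
By linearity: E[X] = Σ_H E[X_H] = 945 · p^{5} = 945 · 243/100000 = 45927/20000.
Numerically: E[X] ≈ 2.29635.

E[X] = 945 · (3/10)^{5} = 45927/20000 ≈ 2.29635.


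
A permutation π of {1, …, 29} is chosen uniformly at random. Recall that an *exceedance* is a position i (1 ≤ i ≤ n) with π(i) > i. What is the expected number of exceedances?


Write X = Σ_{i=1}^{29} X_i, where X_i = 1_{π(i) > i}.
For each fixed i, π(i) is uniform over {1, …, 29} (marginal of a uniform permutation), so P[π(i) > i] = (n − i)/n. Summing: Σ_{i=1}^{29} (n − i)/n = (0 + 1 + … + 28)/29 = 29(29 − 1)/(2·29) = (29 − 1)/2.
Hence E[X] = Σ_{i=1}^{29} (29 − i)/29 = 14 ≈ 14.00000.

E[X] = 14 = 14.00000.


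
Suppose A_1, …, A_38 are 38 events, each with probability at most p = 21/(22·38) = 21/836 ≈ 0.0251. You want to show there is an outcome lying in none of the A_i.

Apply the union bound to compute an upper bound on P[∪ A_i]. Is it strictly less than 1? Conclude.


Union bound: P[∪_{i=1}^{38} A_i] ≤ Σ_i P[A_i] ≤ 38·p = 38·(21/836) = 21/22.
Numerically: 21/22 ≈ 0.9545.
Is 21/22 < 1? YES.
Since P[∪ A_i] ≤ 21/22 < 1, the complement has P[∩ A_i^c] ≥ 1 − 21/22 = 1/22 > 0, so some outcome avoids every A_i.

38·p = 21/22 ≈ 0.9545; existence CERTIFIED by the union bound.


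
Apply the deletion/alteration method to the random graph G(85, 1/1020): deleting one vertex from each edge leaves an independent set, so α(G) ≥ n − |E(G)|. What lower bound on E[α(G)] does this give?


E[|E(G)|] = C(85, 2)·p = 3570 · (1/1020) = 7/2.
E[α(G)] ≥ n − E[|E(G)|] = 85 − 7/2 = 163/2.
Numerically: ≈ 81.500000.
(This is only a lower bound; the true E[α(G)] may be larger.)

E[α(G)] ≥ 163/2 ≈ 81.500000.


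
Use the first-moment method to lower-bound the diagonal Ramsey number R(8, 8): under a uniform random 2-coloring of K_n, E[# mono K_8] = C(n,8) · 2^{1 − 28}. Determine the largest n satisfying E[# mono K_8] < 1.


We need C(n, 8) · 2^{1 − 28} < 1, i.e. C(n, 8) < 2^{28 − 1} = 134217728.
Check values of n near the boundary:
  n = 39: C(39, 8) = 61523748; 61523748 < 134217728? YES
  n = 40: C(40, 8) = 76904685; 76904685 < 134217728? YES
  n = 41: C(41, 8) = 95548245; 95548245 < 134217728? YES
  n = 42: C(42, 8) = 118030185; 118030185 < 134217728? YES
  n = 43: C(43, 8) = 145008513; 145008513 < 134217728? NO
  n = 44: C(44, 8) = 177232627; 177232627 < 134217728? NO
  n = 45: C(45, 8) = 215553195; 215553195 < 134217728? NO
The largest n with C(n, 8) < 134217728 is n = 42 (where E[X] = 118030185/134217728 ≈ 0.879393). Hence R(8, 8) > 42, i.e. R(8, 8) ≥ 43.

Largest n = 42; hence R(8, 8) > 42.


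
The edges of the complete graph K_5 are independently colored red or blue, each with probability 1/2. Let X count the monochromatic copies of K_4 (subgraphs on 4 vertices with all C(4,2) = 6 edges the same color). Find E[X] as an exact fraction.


Let X = Σ_S X_S over the C(5, 4) = 5 subsets S of size 4, where X_S = 1 if the K_4 on S is monochromatic.
For a fixed S, the K_4 on S has C(4, 2) = 6 edges. P[all 6 edges red] = (1/2)^6, and likewise for blue, so P[monochromatic] = 2·(1/2)^6 = 2^{1 − 6} = 1/32.
By linearity: E[X] = C(5, 4) · 2^{1 − 6} = 5 · 1/32 = 5/32.
Numerically: E[X] ≈ 0.15625.

E[X] = C(5,4)·2^(1−C(4,2)) = 5/32 ≈ 0.15625.


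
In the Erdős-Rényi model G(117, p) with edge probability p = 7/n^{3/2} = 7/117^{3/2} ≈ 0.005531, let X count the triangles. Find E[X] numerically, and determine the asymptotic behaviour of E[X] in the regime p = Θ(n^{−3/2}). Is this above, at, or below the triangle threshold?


Number of potential triangles: C(117, 3) = 260130.
Each occurs with probability p³ ≈ (0.005531)³ ≈ 1.692224e-07.
By linearity: E[X] = C(117, 3)·p³ ≈ 260130 · 1.692224e-07 ≈ 0.0440.
Since α = 3/2 > 1, p = c/n^{3/2} = o(1/n) is below the triangle threshold p ~ 1/n. Asymptotically E[X] ~ (c³/6)·n^{3(1−α)} = (7³/6)·n^{-1.5} → 0, so by Markov's inequality G has no triangles w.h.p.

E[X] ≈ 0.0440; in regime p = Θ(1/n^{3/2}) E[X] tends to 0 (below the triangle threshold p ~ 1/n).


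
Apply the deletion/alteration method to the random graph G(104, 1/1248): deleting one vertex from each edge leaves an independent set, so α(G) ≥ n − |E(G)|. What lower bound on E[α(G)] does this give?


E[|E(G)|] = C(104, 2)·p = 5356 · (1/1248) = 103/24.
E[α(G)] ≥ n − E[|E(G)|] = 104 − 103/24 = 2393/24.
Numerically: ≈ 99.7083.
(This is only a lower bound; the true E[α(G)] may be larger.)

E[α(G)] ≥ 2393/24 ≈ 99.7083.


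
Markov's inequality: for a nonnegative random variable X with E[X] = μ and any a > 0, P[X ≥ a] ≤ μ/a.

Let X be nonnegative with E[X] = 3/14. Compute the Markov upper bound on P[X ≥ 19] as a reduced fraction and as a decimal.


μ = E[X] = 3/14, a = 19.
Markov: P[X ≥ 19] ≤ μ/a = (3/14)/19 = 3/266.
Numerically: ≈ 0.01128.
(Since a = 19 > μ = 0.21429, the bound 3/266 is < 1 and informative.)

P[X ≥ 19] ≤ 3/266 ≈ 0.01128.


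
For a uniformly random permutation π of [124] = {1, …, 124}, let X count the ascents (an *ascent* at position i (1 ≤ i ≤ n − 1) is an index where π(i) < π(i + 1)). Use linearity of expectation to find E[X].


Write X = Σ X_I over i = 1, …, 123, with X_I the indicator of one ascent.
There are 123 indicators.
For each fixed i, the pair (π(i), π(i+1)) is a uniformly random ordered pair of distinct values from {1, …, 124}; by symmetry P[π(i) < π(i+1)] = 1/2.
By linearity: E[X] = 123 · (1/2) = (124 − 1) · (1/2) = 123/2 ≈ 61.500000.

E[X] = 123/2 = 61.500000.


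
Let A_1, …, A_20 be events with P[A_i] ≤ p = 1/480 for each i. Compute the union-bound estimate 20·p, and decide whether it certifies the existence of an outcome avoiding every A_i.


Union bound: P[∪_{i=1}^{20} A_i] ≤ Σ_i P[A_i] ≤ 20·p = 20·(1/480) = 1/24.
Numerically: 1/24 ≈ 0.042.
Is 1/24 < 1? YES.
Since P[∪ A_i] ≤ 1/24 < 1, the complement has P[∩ A_i^c] ≥ 1 − 1/24 = 23/24 > 0, so some outcome avoids every A_i.

20·p = 1/24 ≈ 0.042; existence CERTIFIED by the union bound.


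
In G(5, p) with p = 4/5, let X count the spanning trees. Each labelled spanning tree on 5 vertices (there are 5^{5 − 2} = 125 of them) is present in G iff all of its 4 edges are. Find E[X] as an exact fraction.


K_5 has 5^{5 − 2} = 125 labelled spanning trees.
For each such spanning tree H, let X_H = 1 if all 4 edges of H are present in G. Then P[X_H = 1] = p^{4} = (4/5)^{4} = 256/625.
Summing the indicators: E[X] = Σ_H E[X_H] = 125 · p^{4} = 125 · 256/625 = 256/5.
Numerically: E[X] ≈ 51.2.

E[X] = 125 · (4/5)^{4} = 256/5 ≈ 51.2.


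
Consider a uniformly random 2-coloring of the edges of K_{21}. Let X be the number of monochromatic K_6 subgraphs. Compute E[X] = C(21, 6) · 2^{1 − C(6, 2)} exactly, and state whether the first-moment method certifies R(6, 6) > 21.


E[X] = C(21, 6) · 2^{1 − 15} = 54264 · 2^{−14} = 54264/16384.
As a reduced fraction: E[X] = 6783/2048 ≈ 3.3120.
Is E[X] < 1? NO.
Since E[X] ≥ 1, the first-moment bound is inconclusive at n = 21; it does NOT by itself certify R(6, 6) > 21.

E[X] = 6783/2048 ≈ 3.3120; E[X] ≥ 1; first-moment method inconclusive here.


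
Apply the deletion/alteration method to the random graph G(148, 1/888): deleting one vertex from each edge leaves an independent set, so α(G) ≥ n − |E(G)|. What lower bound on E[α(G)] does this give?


E[|E(G)|] = C(148, 2)·p = 10878 · (1/888) = 49/4.
E[α(G)] ≥ n − E[|E(G)|] = 148 − 49/4 = 543/4.
Numerically: ≈ 135.7500.
(This is only a lower bound; the true E[α(G)] may be larger.)

E[α(G)] ≥ 543/4 ≈ 135.7500.


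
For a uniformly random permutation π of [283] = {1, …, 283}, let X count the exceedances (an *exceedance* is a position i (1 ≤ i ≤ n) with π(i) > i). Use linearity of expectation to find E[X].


Write X = Σ_{i=1}^{283} X_i, where X_i = 1_{π(i) > i}.
For each fixed i, π(i) is uniform over {1, …, 283} (marginal of a uniform permutation), so P[π(i) > i] = (n − i)/n. Summing: Σ_{i=1}^{283} (n − i)/n = (0 + 1 + … + 282)/283 = 283(283 − 1)/(2·283) = (283 − 1)/2.
Hence E[X] = Σ_{i=1}^{283} (283 − i)/283 = 141 ≈ 141.000000.

E[X] = 141 = 141.000000.


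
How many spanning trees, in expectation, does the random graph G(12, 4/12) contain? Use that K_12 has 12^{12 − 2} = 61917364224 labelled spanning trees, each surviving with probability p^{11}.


K_12 has 12^{12 − 2} = 61917364224 labelled spanning trees.
For each such spanning tree H, let X_H = 1 if all 11 edges of H are present in G. Then P[X_H = 1] = p^{11} = (1/3)^{11} = 1/177147.
By linearity of expectation: E[X] = Σ_H E[X_H] = 61917364224 · p^{11} = 61917364224 · 1/177147 = 1048576/3.
Numerically: E[X] ≈ 349525.

E[X] = 61917364224 · (1/3)^{11} = 1048576/3 ≈ 349525.


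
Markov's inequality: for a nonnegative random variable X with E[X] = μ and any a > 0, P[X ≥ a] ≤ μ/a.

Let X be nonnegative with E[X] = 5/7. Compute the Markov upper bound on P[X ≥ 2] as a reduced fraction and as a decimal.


μ = E[X] = 5/7, a = 2.
Markov: P[X ≥ 2] ≤ μ/a = (5/7)/2 = 5/14.
Numerically: ≈ 0.35714.
(Since a = 2 > μ = 0.71429, the bound 5/14 is < 1 and informative.)

P[X ≥ 2] ≤ 5/14 ≈ 0.35714.


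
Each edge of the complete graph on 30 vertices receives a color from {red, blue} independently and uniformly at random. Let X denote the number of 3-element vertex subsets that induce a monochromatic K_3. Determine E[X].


Let X = Σ_S X_S over the C(30, 3) = 4060 subsets S of size 3, where X_S = 1 if the K_3 on S is monochromatic.
For a fixed S, the K_3 on S has C(3, 2) = 3 edges. P[all 3 edges red] = (1/2)^3, and likewise for blue, so P[monochromatic] = 2·(1/2)^3 = 2^{1 − 3} = 1/4.
By linearity: E[X] = C(30, 3) · 2^{1 − 3} = 4060 · 1/4 = 1015.
Numerically: E[X] ≈ 1015.000000.

E[X] = C(30,3)·2^(1−C(3,2)) = 1015 ≈ 1015.000000.


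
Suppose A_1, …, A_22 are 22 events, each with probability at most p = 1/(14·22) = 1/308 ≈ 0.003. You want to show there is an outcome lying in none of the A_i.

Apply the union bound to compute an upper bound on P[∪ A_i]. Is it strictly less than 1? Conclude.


Union bound: P[∪_{i=1}^{22} A_i] ≤ Σ_i P[A_i] ≤ 22·p = 22·(1/308) = 1/14.
Numerically: 1/14 ≈ 0.071.
Is 1/14 < 1? YES.
Since P[∪ A_i] ≤ 1/14 < 1, the complement has P[∩ A_i^c] ≥ 1 − 1/14 = 13/14 > 0, so some outcome avoids every A_i.

22·p = 1/14 ≈ 0.071; existence CERTIFIED by the union bound.


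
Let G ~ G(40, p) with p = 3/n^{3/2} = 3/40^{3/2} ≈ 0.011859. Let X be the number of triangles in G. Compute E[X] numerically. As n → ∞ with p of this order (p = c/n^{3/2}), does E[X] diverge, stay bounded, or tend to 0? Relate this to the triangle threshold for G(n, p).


Number of potential triangles: C(40, 3) = 9880.
Each occurs with probability p³ ≈ (0.011859)³ ≈ 1.6676074e-06.
By linearity: E[X] = C(40, 3)·p³ ≈ 9880 · 1.6676074e-06 ≈ 0.01648.
Since α = 3/2 > 1, p = c/n^{3/2} = o(1/n) is below the triangle threshold p ~ 1/n. Asymptotically E[X] ~ (c³/6)·n^{3(1−α)} = (3³/6)·n^{-1.5} → 0, so by Markov's inequality G has no triangles w.h.p.

E[X] ≈ 0.01648; in regime p = Θ(1/n^{3/2}) E[X] tends to 0 (below the triangle threshold p ~ 1/n).


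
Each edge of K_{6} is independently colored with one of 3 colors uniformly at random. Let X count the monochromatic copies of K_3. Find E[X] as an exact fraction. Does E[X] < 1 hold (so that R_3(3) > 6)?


E[X] = C(6, 3) · 3^{1 − 3} = 20 · 3^{−2} = 20/9.
As a reduced fraction: E[X] = 20/9 ≈ 2.222.
Is E[X] < 1? NO.
Since E[X] ≥ 1, the first-moment bound is inconclusive at n = 6; it does NOT by itself certify R_3(3) > 6.

E[X] = 20/9 ≈ 2.222; E[X] ≥ 1; first-moment method inconclusive here.


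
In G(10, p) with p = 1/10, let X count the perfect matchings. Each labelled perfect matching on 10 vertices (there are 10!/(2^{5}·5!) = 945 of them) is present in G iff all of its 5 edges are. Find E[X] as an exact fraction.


K_10 has 10!/(2^{5}·5!) = 945 labelled perfect matchings.
For each such perfect matching H, let X_H = 1 if all 5 edges of H are present in G. Then P[X_H = 1] = p^{5} = (1/10)^{5} = 1/100000.
By linearity: E[X] = Σ_H E[X_H] = 945 · p^{5} = 945 · 1/100000 = 189/20000.
Numerically: E[X] ≈ 0.00945.

E[X] = 945 · (1/10)^{5} = 189/20000 ≈ 0.00945.


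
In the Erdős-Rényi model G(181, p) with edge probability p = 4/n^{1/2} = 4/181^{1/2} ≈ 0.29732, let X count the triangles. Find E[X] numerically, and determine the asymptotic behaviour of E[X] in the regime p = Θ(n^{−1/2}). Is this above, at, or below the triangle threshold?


Number of potential triangles: C(181, 3) = 971970.
Each occurs with probability p³ ≈ (0.29732)³ ≈ 2.6282224e-02.
By linearity: E[X] = C(181, 3)·p³ ≈ 971970 · 2.6282224e-02 ≈ 25545.53322.
Since α = 1/2 < 1, p = c/n^{1/2} ≫ 1/n is above the triangle threshold p ~ 1/n. Asymptotically E[X] ~ (c³/6)·n^{3(1−α)} = (4³/6)·n^{1.5} → ∞; triangles are abundant w.h.p.

E[X] ≈ 25545.53322; in regime p = Θ(1/n^{1/2}) E[X] diverges (above the triangle threshold p ~ 1/n).


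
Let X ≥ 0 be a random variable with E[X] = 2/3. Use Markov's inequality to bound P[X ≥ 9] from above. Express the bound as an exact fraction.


μ = E[X] = 2/3, a = 9.
Markov: P[X ≥ 9] ≤ μ/a = (2/3)/9 = 2/27.
Numerically: ≈ 0.074.
(Since a = 9 > μ = 0.667, the bound 2/27 is < 1 and informative.)

P[X ≥ 9] ≤ 2/27 ≈ 0.074.


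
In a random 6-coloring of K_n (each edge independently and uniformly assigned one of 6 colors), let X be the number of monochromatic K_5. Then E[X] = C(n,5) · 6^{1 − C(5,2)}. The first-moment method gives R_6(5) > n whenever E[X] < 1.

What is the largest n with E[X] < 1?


We need C(n, 5) · 6^{1 − 10} < 1, i.e. C(n, 5) < 6^{10 − 1} = 10077696.
Check values of n near the boundary:
  n = 65: C(65, 5) = 8259888; 8259888 < 10077696? YES
  n = 66: C(66, 5) = 8936928; 8936928 < 10077696? YES
  n = 67: C(67, 5) = 9657648; 9657648 < 10077696? YES
  n = 68: C(68, 5) = 10424128; 10424128 < 10077696? NO
The largest n with C(n, 5) < 10077696 is n = 67 (where E[X] = 67067/69984 ≈ 0.958319). Hence R_6(5) > 67, i.e. R_6(5) ≥ 68.

Largest n = 67; hence R_6(5) > 67.


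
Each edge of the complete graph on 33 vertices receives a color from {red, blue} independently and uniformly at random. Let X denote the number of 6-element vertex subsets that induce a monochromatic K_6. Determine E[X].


Let X = Σ_S X_S over the C(33, 6) = 1107568 subsets S of size 6, where X_S = 1 if the K_6 on S is monochromatic.
For a fixed S, the K_6 on S has C(6, 2) = 15 edges. P[all 15 edges red] = (1/2)^15, and likewise for blue, so P[monochromatic] = 2·(1/2)^15 = 2^{1 − 15} = 1/16384.
By linearity: E[X] = C(33, 6) · 2^{1 − 15} = 1107568 · 1/16384 = 69223/1024.
Numerically: E[X] ≈ 67.60059.

E[X] = C(33,6)·2^(1−C(6,2)) = 69223/1024 ≈ 67.60059.


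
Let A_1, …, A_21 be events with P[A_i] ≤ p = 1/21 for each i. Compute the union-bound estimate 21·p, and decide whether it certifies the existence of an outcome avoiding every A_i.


Union bound: P[∪_{i=1}^{21} A_i] ≤ Σ_i P[A_i] ≤ 21·p = 21·(1/21) = 1.
Numerically: 1 ≈ 1.000.
Is 1 < 1? NO.
Since the bound 1 is ≥ 1, the union bound is uninformative here; it does NOT by itself certify existence.

21·p = 1 ≈ 1.000; existence NOT certified by the union bound.


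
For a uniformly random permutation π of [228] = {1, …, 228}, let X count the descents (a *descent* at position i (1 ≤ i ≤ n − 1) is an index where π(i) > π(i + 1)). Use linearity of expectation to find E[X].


Write X = Σ X_I over i = 1, …, 227, with X_I the indicator of one descent.
There are 227 indicators.
For each fixed i, the pair (π(i), π(i+1)) is a uniformly random ordered pair of distinct values from {1, …, 228}; by symmetry P[π(i) > π(i+1)] = 1/2.
By linearity: E[X] = 227 · (1/2) = (228 − 1) · (1/2) = 227/2 ≈ 113.500000.

E[X] = 227/2 = 113.500000.


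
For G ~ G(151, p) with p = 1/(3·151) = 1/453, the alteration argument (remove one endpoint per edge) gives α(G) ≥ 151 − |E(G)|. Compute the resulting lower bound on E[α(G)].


E[|E(G)|] = C(151, 2)·p = 11325 · (1/453) = 25.
E[α(G)] ≥ n − E[|E(G)|] = 151 − 25 = 126.
Numerically: ≈ 126.000000.
(This is only a lower bound; the true E[α(G)] may be larger.)

E[α(G)] ≥ 126 ≈ 126.000000.


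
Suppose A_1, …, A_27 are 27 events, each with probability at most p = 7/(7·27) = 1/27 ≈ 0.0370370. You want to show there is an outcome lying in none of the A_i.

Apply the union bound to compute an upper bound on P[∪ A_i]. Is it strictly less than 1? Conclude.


Union bound: P[∪_{i=1}^{27} A_i] ≤ Σ_i P[A_i] ≤ 27·p = 27·(1/27) = 1.
Numerically: 1 ≈ 1.0000000.
Is 1 < 1? NO.
Since the bound 1 is ≥ 1, the union bound is uninformative here; it does NOT by itself certify existence.

27·p = 1 ≈ 1.0000000; existence NOT certified by the union bound.


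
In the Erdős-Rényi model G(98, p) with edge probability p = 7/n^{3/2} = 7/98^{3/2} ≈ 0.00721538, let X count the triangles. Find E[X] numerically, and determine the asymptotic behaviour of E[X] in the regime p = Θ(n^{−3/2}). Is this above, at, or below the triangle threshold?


Number of potential triangles: C(98, 3) = 152096.
Each occurs with probability p³ ≈ (0.00721538)³ ≈ 3.75644279e-07.
By linearity: E[X] = C(98, 3)·p³ ≈ 152096 · 3.75644279e-07 ≈ 0.057134.
Since α = 3/2 > 1, p = c/n^{3/2} = o(1/n) is below the triangle threshold p ~ 1/n. Asymptotically E[X] ~ (c³/6)·n^{3(1−α)} = (7³/6)·n^{-1.5} → 0, so by Markov's inequality G has no triangles w.h.p.

E[X] ≈ 0.057134; in regime p = Θ(1/n^{3/2}) E[X] tends to 0 (below the triangle threshold p ~ 1/n).


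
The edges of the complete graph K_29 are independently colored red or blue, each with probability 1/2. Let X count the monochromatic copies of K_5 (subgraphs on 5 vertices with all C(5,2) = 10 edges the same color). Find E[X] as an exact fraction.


Let X = Σ_S X_S over the C(29, 5) = 118755 subsets S of size 5, where X_S = 1 if the K_5 on S is monochromatic.
For a fixed S, the K_5 on S has C(5, 2) = 10 edges. P[all 10 edges red] = (1/2)^10, and likewise for blue, so P[monochromatic] = 2·(1/2)^10 = 2^{1 − 10} = 1/512.
Summing: E[X] = C(29, 5) · 2^{1 − 10} = 118755 · 1/512 = 118755/512.
Numerically: E[X] ≈ 231.9434.

E[X] = C(29,5)·2^(1−C(5,2)) = 118755/512 ≈ 231.9434.


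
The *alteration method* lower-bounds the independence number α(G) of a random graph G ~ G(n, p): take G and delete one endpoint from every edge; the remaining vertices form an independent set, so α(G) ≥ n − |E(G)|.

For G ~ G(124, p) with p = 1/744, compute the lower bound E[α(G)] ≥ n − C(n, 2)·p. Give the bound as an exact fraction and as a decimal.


E[|E(G)|] = C(124, 2)·p = 7626 · (1/744) = 41/4.
E[α(G)] ≥ n − E[|E(G)|] = 124 − 41/4 = 455/4.
Numerically: ≈ 113.750.
(This is only a lower bound; the true E[α(G)] may be larger.)

E[α(G)] ≥ 455/4 ≈ 113.750.


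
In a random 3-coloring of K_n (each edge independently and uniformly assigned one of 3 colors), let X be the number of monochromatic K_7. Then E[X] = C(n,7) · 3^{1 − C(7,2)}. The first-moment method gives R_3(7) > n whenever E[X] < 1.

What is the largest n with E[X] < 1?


We need C(n, 7) · 3^{1 − 21} < 1, i.e. C(n, 7) < 3^{21 − 1} = 3486784401.
Check values of n near the boundary:
  n = 77: C(77, 7) = 2404808340; 2404808340 < 3486784401? YES
  n = 78: C(78, 7) = 2641902120; 2641902120 < 3486784401? YES
  n = 79: C(79, 7) = 2898753715; 2898753715 < 3486784401? YES
  n = 80: C(80, 7) = 3176716400; 3176716400 < 3486784401? YES
  n = 81: C(81, 7) = 3477216600; 3477216600 < 3486784401? YES
  n = 82: C(82, 7) = 3801756816; 3801756816 < 3486784401? NO
The largest n with C(n, 7) < 3486784401 is n = 81 (where E[X] = 42928600/43046721 ≈ 0.99726). Hence R_3(7) > 81, i.e. R_3(7) ≥ 82.

Largest n = 81; hence R_3(7) > 81.


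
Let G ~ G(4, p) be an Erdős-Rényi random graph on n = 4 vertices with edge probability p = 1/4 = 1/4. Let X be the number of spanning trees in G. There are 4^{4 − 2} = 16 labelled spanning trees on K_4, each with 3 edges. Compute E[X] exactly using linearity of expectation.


K_4 has 4^{4 − 2} = 16 labelled spanning trees.
For each such spanning tree H, let X_H = 1 if all 3 edges of H are present in G. Then P[X_H = 1] = p^{3} = (1/4)^{3} = 1/64.
By linearity of expectation: E[X] = Σ_H E[X_H] = 16 · p^{3} = 16 · 1/64 = 1/4.
Numerically: E[X] ≈ 0.25.

E[X] = 16 · (1/4)^{3} = 1/4 ≈ 0.25.


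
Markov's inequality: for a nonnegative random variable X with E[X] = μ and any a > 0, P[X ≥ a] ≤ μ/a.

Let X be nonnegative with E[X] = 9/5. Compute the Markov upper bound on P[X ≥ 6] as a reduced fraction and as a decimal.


μ = E[X] = 9/5, a = 6.
Markov: P[X ≥ 6] ≤ μ/a = (9/5)/6 = 3/10.
Numerically: ≈ 0.300000.
(Since a = 6 > μ = 1.800000, the bound 3/10 is < 1 and informative.)

P[X ≥ 6] ≤ 3/10 ≈ 0.300000.


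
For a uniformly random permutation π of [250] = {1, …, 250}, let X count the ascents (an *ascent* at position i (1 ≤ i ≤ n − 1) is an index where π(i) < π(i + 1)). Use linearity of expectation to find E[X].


Write X = Σ X_I over i = 1, …, 249, with X_I the indicator of one ascent.
There are 249 indicators.
For each fixed i, the pair (π(i), π(i+1)) is a uniformly random ordered pair of distinct values from {1, …, 250}; by symmetry P[π(i) < π(i+1)] = 1/2.
By linearity: E[X] = 249 · (1/2) = (250 − 1) · (1/2) = 249/2 ≈ 124.500.

E[X] = 249/2 = 124.500.


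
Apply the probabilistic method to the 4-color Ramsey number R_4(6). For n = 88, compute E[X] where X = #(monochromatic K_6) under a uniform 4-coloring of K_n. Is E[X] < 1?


E[X] = C(88, 6) · 4^{1 − 15} = 541931236 · 4^{−14} = 541931236/268435456.
As a reduced fraction: E[X] = 135482809/67108864 ≈ 2.0189.
Is E[X] < 1? NO.
Since E[X] ≥ 1, the first-moment bound is inconclusive at n = 88; it does NOT by itself certify R_4(6) > 88.

E[X] = 135482809/67108864 ≈ 2.0189; E[X] ≥ 1; first-moment method inconclusive here.


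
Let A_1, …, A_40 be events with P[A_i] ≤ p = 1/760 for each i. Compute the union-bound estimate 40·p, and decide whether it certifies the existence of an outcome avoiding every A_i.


Union bound: P[∪_{i=1}^{40} A_i] ≤ Σ_i P[A_i] ≤ 40·p = 40·(1/760) = 1/19.
Numerically: 1/19 ≈ 0.0526.
Is 1/19 < 1? YES.
Since P[∪ A_i] ≤ 1/19 < 1, the complement has P[∩ A_i^c] ≥ 1 − 1/19 = 18/19 > 0, so some outcome avoids every A_i.

40·p = 1/19 ≈ 0.0526; existence CERTIFIED by the union bound.


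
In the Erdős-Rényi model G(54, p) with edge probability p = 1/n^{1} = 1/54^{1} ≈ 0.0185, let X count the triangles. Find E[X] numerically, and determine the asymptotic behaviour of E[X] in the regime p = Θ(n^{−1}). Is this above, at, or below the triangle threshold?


Number of potential triangles: C(54, 3) = 24804.
Each occurs with probability p³ ≈ (0.0185)³ ≈ 6.35066e-06.
By linearity: E[X] = C(54, 3)·p³ ≈ 24804 · 6.35066e-06 ≈ 0.158.
Here α = 1, so p = 1/n is exactly at the triangle threshold p ~ 1/n. Asymptotically E[X] → c³/6 = 1³/6 = 1/6 ≈ 0.167, a bounded constant. In this regime the triangle count is asymptotically Poisson(c³/6).

E[X] ≈ 0.158; in regime p = Θ(1/n^{1}) E[X] stays bounded (at the triangle threshold p ~ 1/n).


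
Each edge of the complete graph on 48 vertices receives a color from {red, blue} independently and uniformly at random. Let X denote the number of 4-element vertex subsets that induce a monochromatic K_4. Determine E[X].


Let X = Σ_S X_S over the C(48, 4) = 194580 subsets S of size 4, where X_S = 1 if the K_4 on S is monochromatic.
For a fixed S, the K_4 on S has C(4, 2) = 6 edges. P[all 6 edges red] = (1/2)^6, and likewise for blue, so P[monochromatic] = 2·(1/2)^6 = 2^{1 − 6} = 1/32.
By linearity of expectation: E[X] = C(48, 4) · 2^{1 − 6} = 194580 · 1/32 = 48645/8.
Numerically: E[X] ≈ 6080.625.

E[X] = C(48,4)·2^(1−C(4,2)) = 48645/8 ≈ 6080.625.


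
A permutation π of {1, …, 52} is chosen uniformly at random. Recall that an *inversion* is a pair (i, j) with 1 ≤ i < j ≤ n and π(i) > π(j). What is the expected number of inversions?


Write X = Σ X_I over the C(52, 2) = 1326 pairs i < j, with X_I the indicator of one inversion.
There are 1326 indicators.
For each fixed pair i < j, the values π(i) and π(j) are two distinct elements of {1, …, 52} in uniformly random order; by symmetry P[π(i) > π(j)] = 1/2.
By linearity: E[X] = 1326 · (1/2) = C(52, 2) · (1/2) = 1326/2 = 663 ≈ 663.000.

E[X] = 663 = 663.000.


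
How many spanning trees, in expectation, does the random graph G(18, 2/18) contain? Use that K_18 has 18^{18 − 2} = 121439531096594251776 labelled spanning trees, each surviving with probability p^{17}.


K_18 has 18^{18 − 2} = 121439531096594251776 labelled spanning trees.
For each such spanning tree H, let X_H = 1 if all 17 edges of H are present in G. Then P[X_H = 1] = p^{17} = (1/9)^{17} = 1/16677181699666569.
Summing the indicators: E[X] = Σ_H E[X_H] = 121439531096594251776 · p^{17} = 121439531096594251776 · 1/16677181699666569 = 65536/9.
Numerically: E[X] ≈ 7281.78.

E[X] = 121439531096594251776 · (1/9)^{17} = 65536/9 ≈ 7281.78.


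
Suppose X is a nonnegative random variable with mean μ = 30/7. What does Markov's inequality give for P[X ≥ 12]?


μ = E[X] = 30/7, a = 12.
Markov: P[X ≥ 12] ≤ μ/a = (30/7)/12 = 5/14.
Numerically: ≈ 0.35714.
(Since a = 12 > μ = 4.28571, the bound 5/14 is < 1 and informative.)

P[X ≥ 12] ≤ 5/14 ≈ 0.35714.


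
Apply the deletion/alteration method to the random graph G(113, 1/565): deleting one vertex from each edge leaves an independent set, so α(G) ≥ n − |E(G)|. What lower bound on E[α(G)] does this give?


E[|E(G)|] = C(113, 2)·p = 6328 · (1/565) = 56/5.
E[α(G)] ≥ n − E[|E(G)|] = 113 − 56/5 = 509/5.
Numerically: ≈ 101.8000.
(This is only a lower bound; the true E[α(G)] may be larger.)

E[α(G)] ≥ 509/5 ≈ 101.8000.


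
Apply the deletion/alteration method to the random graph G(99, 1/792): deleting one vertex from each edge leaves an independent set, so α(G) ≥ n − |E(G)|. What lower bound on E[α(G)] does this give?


E[|E(G)|] = C(99, 2)·p = 4851 · (1/792) = 49/8.
E[α(G)] ≥ n − E[|E(G)|] = 99 − 49/8 = 743/8.
Numerically: ≈ 92.875000.
(This is only a lower bound; the true E[α(G)] may be larger.)

E[α(G)] ≥ 743/8 ≈ 92.875000.


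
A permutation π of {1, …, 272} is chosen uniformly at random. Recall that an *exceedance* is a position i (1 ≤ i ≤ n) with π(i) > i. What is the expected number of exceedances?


Write X = Σ_{i=1}^{272} X_i, where X_i = 1_{π(i) > i}.
For each fixed i, π(i) is uniform over {1, …, 272} (marginal of a uniform permutation), so P[π(i) > i] = (n − i)/n. Summing: Σ_{i=1}^{272} (n − i)/n = (0 + 1 + … + 271)/272 = 272(272 − 1)/(2·272) = (272 − 1)/2.
Hence E[X] = Σ_{i=1}^{272} (272 − i)/272 = 271/2 ≈ 135.5000.

E[X] = 271/2 = 135.5000.
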